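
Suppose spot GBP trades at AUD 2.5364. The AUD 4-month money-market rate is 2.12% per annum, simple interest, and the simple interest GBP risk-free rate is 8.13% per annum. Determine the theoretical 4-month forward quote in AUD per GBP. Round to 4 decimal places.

T = 4/12 years.
Growth of 1 AUD over T: 1 + 0.0212×4/12 = 1.0070667.
GBP accumulates by 1 + 0.0813×4/12 = 1.027100.
CIP: F = S · (grow AUD)/(grow GBP) = 2.5364 × 1.0070667/1.027100 = 2.486928 AUD per GBP.

2.4869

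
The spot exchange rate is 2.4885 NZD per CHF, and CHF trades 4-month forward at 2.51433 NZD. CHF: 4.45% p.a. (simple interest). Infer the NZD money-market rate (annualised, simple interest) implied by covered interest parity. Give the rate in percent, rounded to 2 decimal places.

T = 4/12 years.
F/S = 2.51433/2.4885 = 1.0103797 = (growth of NZD) / (growth of CHF).
CHF growth factor: 1 + 0.0445×4/12 = 1.0148333.
So the NZD growth factor = 1.025367.
(1.025367 − 1)/T = 0.076101, i.e. 7.61%.

7.61%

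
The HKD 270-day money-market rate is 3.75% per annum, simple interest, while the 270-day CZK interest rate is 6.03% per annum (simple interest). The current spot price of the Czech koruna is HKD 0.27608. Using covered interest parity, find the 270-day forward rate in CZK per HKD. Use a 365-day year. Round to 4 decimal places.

3.6816

T = 270/365 years.
Growth of 1 HKD over T: 1 + 0.0375×270/365 = 1.0277397.
Growth of 1 CZK over T: 1 + 0.0603×270/365 = 1.0446055.
Forward (HKD per CZK) = 0.27608 × 1.0277397 / 1.0446055 = 0.2716225.
Quoted the other way: 1/0.2716225 = 3.6816 CZK per HKD.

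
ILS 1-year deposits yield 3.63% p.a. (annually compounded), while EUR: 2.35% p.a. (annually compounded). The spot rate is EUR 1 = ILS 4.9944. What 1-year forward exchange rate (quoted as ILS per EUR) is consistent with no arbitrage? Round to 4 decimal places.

5.0569

T = 1 year.
Growth of 1 ILS over T: (1 + 0.0363)^1 = 1.036300.
EUR accumulates by (1 + 0.0235)^1 = 1.023500.
CIP: F = S · (grow ILS)/(grow EUR) = 4.9944 × 1.036300/1.023500 = 5.056860 ILS per EUR.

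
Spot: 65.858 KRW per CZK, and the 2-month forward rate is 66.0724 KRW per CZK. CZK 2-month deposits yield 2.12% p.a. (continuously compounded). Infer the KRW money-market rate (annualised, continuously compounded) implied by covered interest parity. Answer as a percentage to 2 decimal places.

T = 2/12 years.
By CIP, F/S equals the KRW-to-CZK growth ratio: 66.0724/65.858 = 1.0032555.
CZK growth factor: e^(0.0212×2/12) = 1.0035396.
So the KRW growth factor = 1.0068066.
r = ln(1.0068066)/(2/12) = 0.040701 → 4.07%.

4.07%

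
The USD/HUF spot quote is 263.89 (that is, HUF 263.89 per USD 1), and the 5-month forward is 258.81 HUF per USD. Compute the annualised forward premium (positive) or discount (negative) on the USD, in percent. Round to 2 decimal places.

-4.62%

T = 5/12 years.
USD trades forward at -1.92504% vs spot over the period.
×(1/T) gives -4.62% p.a.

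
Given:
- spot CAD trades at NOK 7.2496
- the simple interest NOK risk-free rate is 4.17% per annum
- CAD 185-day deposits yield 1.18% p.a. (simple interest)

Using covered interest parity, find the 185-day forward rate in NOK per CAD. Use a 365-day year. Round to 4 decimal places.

T = 185/365 years.
NOK growth factor: 1 + 0.0417×185/365 = 1.0211356.
CAD growth factor: 1 + 0.0118×185/365 = 1.0059808.
So F = 7.2496 × 1.0211356 / 1.0059808 = 7.358813 (NOK/CAD).

7.3588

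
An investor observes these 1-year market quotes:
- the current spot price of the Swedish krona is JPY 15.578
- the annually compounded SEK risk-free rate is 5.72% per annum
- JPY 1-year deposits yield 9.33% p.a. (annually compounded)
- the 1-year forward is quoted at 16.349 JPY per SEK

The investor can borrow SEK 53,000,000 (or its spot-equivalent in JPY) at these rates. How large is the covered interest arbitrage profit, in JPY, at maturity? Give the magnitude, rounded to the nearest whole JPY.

JPY 13,394,976

T = 1 year.
Invest the SEK and cover forward: 53,000,000 × 1.057200 × 16.349 = JPY 916,060,628.40.
Convert at spot and invest in JPY: 53,000,000 × 15.578 × 1.093300 = JPY 902,665,652.20.
The quoted forward overvalues SEK, so borrow JPY, buy SEK at spot, deposit the SEK at 5.72%, and sell the proceeds forward at 16.349.
Arbitrage profit = |916,060,628.40 − 902,665,652.20| = JPY 13,394,976.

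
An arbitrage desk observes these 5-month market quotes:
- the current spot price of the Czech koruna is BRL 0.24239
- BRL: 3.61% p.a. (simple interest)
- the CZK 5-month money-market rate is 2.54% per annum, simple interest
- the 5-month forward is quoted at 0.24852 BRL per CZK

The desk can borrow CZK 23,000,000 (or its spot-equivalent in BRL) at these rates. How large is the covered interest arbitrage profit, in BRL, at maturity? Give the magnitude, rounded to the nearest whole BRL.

T = 5/12 years.
Invest the CZK and cover forward: 23,000,000 × 1.010583333 × 0.24852 = BRL 5,776,453.91.
Convert at spot and invest in BRL: 23,000,000 × 0.24239 × 1.015041667 = BRL 5,658,826.84.
The quoted forward overvalues CZK, so borrow BRL, buy CZK at spot, deposit the CZK at 2.54%, and sell the proceeds forward at 0.24852.
The gap between the two covered legs is BRL 117,627.

BRL 117,627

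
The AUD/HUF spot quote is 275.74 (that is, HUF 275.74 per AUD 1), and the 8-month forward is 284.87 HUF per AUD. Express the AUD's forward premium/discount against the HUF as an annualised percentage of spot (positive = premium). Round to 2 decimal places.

+4.97%

T = 8/12 years.
(F − S)/S = (284.87 − 275.74)/275.74 = 0.0331109.
×(1/T) gives 4.97% p.a.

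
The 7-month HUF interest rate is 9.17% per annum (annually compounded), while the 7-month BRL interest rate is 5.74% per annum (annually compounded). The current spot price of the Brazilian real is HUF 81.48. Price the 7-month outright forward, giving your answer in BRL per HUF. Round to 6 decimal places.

T = 7/12 years.
Growth of 1 HUF over T: (1 + 0.0917)^(7/12) = 1.0525117.
BRL accumulates by (1 + 0.0574)^(7/12) = 1.0330934.
So F = 81.48 × 1.0525117 / 1.0330934 = 83.01152 (HUF/BRL).
Quoted the other way: 1/83.01152 = 0.012047 BRL per HUF.

0.012047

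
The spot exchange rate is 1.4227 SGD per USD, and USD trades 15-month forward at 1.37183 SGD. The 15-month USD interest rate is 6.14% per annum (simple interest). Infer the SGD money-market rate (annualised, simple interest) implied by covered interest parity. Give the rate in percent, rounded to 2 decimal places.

3.06%

T = 15/12 years.
CIP gives F = S · g_SGD/g_USD, so g_SGD/g_USD = 1.37183/1.4227 = 0.9642440.
USD growth factor: 1 + 0.0614×15/12 = 1.076750.
So the SGD growth factor = 1.0382497.
(1.0382497 − 1)/T = 0.030600, i.e. 3.06%.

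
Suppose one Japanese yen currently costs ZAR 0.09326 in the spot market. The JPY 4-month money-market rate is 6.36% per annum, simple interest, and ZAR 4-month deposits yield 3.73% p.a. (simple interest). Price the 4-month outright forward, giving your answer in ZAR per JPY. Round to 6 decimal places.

0.092459

T = 4/12 years.
Growth of 1 ZAR over T: 1 + 0.0373×4/12 = 1.0124333.
JPY accumulates by 1 + 0.0636×4/12 = 1.021200.
CIP: F = S · (grow ZAR)/(grow JPY) = 0.09326 × 1.0124333/1.021200 = 0.09245939 ZAR per JPY.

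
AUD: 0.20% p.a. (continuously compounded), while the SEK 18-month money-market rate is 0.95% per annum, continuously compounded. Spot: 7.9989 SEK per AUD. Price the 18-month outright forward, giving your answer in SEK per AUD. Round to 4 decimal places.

T = 18/12 years.
Growth of 1 SEK over T: e^(0.0095×18/12) = 1.014352.
AUD accumulates by e^(0.0020×18/12) = 1.0030045.
Forward (SEK per AUD) = 7.9989 × 1.014352 / 1.0030045 = 8.089396.

8.0894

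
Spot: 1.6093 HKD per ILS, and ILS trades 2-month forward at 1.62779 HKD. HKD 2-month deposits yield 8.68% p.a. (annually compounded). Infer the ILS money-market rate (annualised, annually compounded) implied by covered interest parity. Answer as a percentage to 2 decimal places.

T = 2/12 years.
F/S = 1.62779/1.6093 = 1.0114895 = (growth of HKD) / (growth of ILS).
The HKD side grows by (1 + 0.0868)^(2/12) = 1.0139696.
Hence g_ILS = 1.0024519.
Annualise: 1.0024519^(12/2) − 1 = 0.014802 = 1.48%.

1.48%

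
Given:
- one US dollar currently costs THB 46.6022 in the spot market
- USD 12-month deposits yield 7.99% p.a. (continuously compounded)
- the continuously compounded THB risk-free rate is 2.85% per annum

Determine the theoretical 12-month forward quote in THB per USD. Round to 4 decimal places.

44.2674

T = 1 year.
THB accumulates by e^(0.0285×1) = 1.02891001.
Growth of 1 USD over T: e^(0.0799×1) = 1.08317874.
So F = 46.6022 × 1.02891001 / 1.08317874 = 44.267366 (THB/USD).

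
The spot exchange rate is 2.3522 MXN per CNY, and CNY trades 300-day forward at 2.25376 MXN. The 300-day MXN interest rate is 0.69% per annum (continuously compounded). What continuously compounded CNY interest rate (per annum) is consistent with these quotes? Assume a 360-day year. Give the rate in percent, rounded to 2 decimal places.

5.82%

T = 300/360 years.
F/S = 2.25376/2.3522 = 0.9581498 = (growth of MXN) / (growth of CNY).
MXN growth factor: e^(0.0069×300/360) = 1.0057666.
Hence g_CNY = 1.0496966.
Take logs: ln 1.0496966 / (300/360) = 0.058201, so 5.82%.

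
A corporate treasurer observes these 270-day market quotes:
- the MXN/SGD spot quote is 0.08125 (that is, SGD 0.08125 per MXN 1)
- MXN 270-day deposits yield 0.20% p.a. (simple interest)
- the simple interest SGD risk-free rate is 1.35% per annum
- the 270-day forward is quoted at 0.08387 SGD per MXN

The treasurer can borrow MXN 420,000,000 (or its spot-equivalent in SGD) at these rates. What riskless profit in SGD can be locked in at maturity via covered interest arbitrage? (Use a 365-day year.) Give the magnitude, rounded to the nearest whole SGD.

T = 270/365 years.
Route A — deposit MXN, sell forward: 420,000,000 × 1.0014794521 × 0.08387 = SGD 35,277,514.29.
Route B — convert at spot, deposit SGD: 420,000,000 × 0.08125 × 1.0099863014 = SGD 34,465,782.54.
The quoted forward overvalues MXN, so borrow SGD, buy MXN at spot, deposit the MXN at 0.20%, and sell the proceeds forward at 0.08387.
The gap between the two covered legs is SGD 811,732.

SGD 811,732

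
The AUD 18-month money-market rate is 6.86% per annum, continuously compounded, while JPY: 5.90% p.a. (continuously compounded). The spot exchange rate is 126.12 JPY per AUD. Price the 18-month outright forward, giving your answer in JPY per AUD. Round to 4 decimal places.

124.3169

T = 18/12 years.
JPY accumulates by e^(0.0590×18/12) = 1.092534253.
Growth of 1 AUD over T: e^(0.0686×18/12) = 1.108380565.
Forward (JPY per AUD) = 126.12 × 1.092534253 / 1.108380565 = 124.316886.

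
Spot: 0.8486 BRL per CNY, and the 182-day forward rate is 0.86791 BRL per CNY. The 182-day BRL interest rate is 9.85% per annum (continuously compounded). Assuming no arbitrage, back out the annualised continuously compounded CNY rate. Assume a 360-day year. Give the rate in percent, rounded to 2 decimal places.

T = 182/360 years.
F/S = 0.86791/0.8486 = 1.0227551 = (growth of BRL) / (growth of CNY).
BRL growth factor: e^(0.0985×182/360) = 1.0510579.
That pins the CNY growth at 1.0276731.
r = ln(1.0276731)/(182/360) = 0.053994 → 5.40%.

5.40%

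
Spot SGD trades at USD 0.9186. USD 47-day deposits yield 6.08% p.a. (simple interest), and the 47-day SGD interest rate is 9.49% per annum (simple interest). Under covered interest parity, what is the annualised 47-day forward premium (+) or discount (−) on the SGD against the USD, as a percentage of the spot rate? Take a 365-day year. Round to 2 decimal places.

-3.37%

T = 47/365 years.
F = S · g_USD/g_SGD = 0.9186 × 1.007829/1.012220 = 0.9146151.
Annualised premium = (F − S)/S × (1/T) = (0.9146151 − 0.9186)/0.9186 ÷ (47/365) = -3.37%.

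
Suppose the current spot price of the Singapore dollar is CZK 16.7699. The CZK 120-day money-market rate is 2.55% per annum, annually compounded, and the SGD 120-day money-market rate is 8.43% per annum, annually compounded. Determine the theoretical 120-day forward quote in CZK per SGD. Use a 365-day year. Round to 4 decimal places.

T = 120/365 years.
CZK accumulates by (1 + 0.0255)^(120/365) = 1.00831282.
Growth of 1 SGD over T: (1 + 0.0843)^(120/365) = 1.02696581.
CIP: F = S · (grow CZK)/(grow SGD) = 16.7699 × 1.00831282/1.02696581 = 16.465305 CZK per SGD.

16.4653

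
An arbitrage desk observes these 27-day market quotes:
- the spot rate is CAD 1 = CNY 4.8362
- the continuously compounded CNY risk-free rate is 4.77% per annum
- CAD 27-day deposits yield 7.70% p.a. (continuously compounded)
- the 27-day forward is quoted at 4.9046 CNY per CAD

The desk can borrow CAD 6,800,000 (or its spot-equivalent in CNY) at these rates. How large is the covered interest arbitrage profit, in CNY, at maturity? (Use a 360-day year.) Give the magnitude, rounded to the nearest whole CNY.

CNY 540,420

T = 27/360 years.
Keep in CAD, deliver into the forward: 6,800,000·1.0057917075·4.9046 = CNY 33,544,440.86.
Swap to CNY now, deposit: 6,800,000·4.8362·1.0035839069 = CNY 33,004,020.94.
The quoted forward overvalues CAD, so borrow CNY, buy CAD at spot, deposit the CAD at 7.70%, and sell the proceeds forward at 4.9046.
Arbitrage profit = |33,544,440.86 − 33,004,020.94| = CNY 540,420.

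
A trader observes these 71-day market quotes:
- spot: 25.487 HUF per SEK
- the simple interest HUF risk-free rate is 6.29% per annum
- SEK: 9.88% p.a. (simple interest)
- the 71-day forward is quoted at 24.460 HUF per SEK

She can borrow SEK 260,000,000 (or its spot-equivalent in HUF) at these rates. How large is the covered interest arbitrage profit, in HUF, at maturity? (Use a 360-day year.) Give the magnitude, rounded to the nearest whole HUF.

HUF 225,304,723

T = 71/360 years.
Keep in SEK, deliver into the forward: 260,000,000·1.019485555556·24.460 = HUF 6,483,520,339.11.
Swap to HUF now, deposit: 260,000,000·25.487·1.012405277778 = HUF 6,708,825,061.83.
The quoted forward undervalues SEK, so borrow SEK, convert to HUF at spot, deposit the HUF at 6.29%, and buy SEK forward at 24.460 to cover the loan.
Profit = 6,708,825,061.83 − 6,483,520,339.11 = HUF 225,304,723.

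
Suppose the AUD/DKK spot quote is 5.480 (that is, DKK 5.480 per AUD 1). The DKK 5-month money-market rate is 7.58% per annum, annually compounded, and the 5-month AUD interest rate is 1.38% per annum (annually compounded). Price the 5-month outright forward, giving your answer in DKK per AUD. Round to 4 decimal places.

5.6172

T = 5/12 years.
Growth of 1 DKK over T: (1 + 0.0758)^(5/12) = 1.0309117.
AUD growth factor: (1 + 0.0138)^(5/12) = 1.005727.
Forward (DKK per AUD) = 5.48 × 1.0309117 / 1.005727 = 5.617226.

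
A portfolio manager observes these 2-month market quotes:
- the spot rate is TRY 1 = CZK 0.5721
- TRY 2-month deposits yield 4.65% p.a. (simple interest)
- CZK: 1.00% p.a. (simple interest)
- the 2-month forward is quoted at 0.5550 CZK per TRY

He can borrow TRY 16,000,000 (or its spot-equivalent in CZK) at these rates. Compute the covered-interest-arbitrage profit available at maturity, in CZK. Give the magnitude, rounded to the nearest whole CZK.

T = 2/12 years.
Invest the TRY and cover forward: 16,000,000 × 1.007750 × 0.5550 = CZK 8,948,820.00.
Convert at spot and invest in CZK: 16,000,000 × 0.5721 × 1.001666667 = CZK 9,168,856.00.
The quoted forward undervalues TRY, so borrow TRY, convert to CZK at spot, deposit the CZK at 1.00%, and buy TRY forward at 0.5550 to cover the loan.
Arbitrage profit = |8,948,820.00 − 9,168,856.00| = CZK 220,036.

CZK 220,036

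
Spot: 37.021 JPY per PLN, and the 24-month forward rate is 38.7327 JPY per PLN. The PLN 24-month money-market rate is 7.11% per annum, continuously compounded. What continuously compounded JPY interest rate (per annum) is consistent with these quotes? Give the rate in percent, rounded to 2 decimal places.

T = 2 years.
By CIP, F/S equals the JPY-to-PLN growth ratio: 38.7327/37.021 = 1.0462359.
PLN growth factor: e^(0.0711×2) = 1.1528072.
So the JPY growth factor = 1.2061083.
r = ln(1.2061083)/2 = 0.093699 → 9.37%.

9.37%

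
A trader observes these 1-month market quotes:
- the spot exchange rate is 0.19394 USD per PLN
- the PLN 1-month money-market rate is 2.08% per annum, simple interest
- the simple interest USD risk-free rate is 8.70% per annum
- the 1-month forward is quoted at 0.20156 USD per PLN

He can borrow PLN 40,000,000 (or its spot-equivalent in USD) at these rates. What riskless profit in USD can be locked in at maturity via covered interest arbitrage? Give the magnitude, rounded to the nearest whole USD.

T = 1/12 years.
Route A — deposit PLN, sell forward: 40,000,000 × 1.001733333 × 0.20156 = USD 8,076,374.82.
Route B — convert at spot, deposit USD: 40,000,000 × 0.19394 × 1.007250 = USD 7,813,842.60.
The quoted forward overvalues PLN, so borrow USD, buy PLN at spot, deposit the PLN at 2.08%, and sell the proceeds forward at 0.20156.
Profit = 8,076,374.82 − 7,813,842.60 = USD 262,532.

USD 262,532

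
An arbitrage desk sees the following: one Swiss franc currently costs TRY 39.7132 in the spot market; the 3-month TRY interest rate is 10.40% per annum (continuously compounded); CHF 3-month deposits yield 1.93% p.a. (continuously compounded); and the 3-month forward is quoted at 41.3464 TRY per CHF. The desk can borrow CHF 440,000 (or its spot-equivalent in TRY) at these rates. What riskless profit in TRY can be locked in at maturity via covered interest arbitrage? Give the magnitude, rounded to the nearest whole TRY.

TRY 346,322

T = 3/12 years.
Invest the CHF and cover forward: 440,000 × 1.0048366591 × 41.3464 = TRY 18,280,406.51.
Convert at spot and invest in TRY: 440,000 × 39.7132 × 1.0263409485 = TRY 17,934,084.68.
The quoted forward overvalues CHF, so borrow TRY, buy CHF at spot, deposit the CHF at 1.93%, and sell the proceeds forward at 41.3464.
Profit = 18,280,406.51 − 17,934,084.68 = TRY 346,322.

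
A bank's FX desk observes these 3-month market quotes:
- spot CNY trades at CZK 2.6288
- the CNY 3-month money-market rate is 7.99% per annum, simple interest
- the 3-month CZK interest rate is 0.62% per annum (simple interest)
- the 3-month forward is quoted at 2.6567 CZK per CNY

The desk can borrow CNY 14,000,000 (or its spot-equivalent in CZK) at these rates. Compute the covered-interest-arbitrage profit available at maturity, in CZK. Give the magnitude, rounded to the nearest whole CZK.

CZK 1,076,501

T = 3/12 years.
Invest the CNY and cover forward: 14,000,000 × 1.019975 × 2.6567 = CZK 37,936,746.16.
Convert at spot and invest in CZK: 14,000,000 × 2.6288 × 1.001550 = CZK 36,860,244.96.
The quoted forward overvalues CNY, so borrow CZK, buy CNY at spot, deposit the CNY at 7.99%, and sell the proceeds forward at 2.6567.
Arbitrage profit = |37,936,746.16 − 36,860,244.96| = CZK 1,076,501.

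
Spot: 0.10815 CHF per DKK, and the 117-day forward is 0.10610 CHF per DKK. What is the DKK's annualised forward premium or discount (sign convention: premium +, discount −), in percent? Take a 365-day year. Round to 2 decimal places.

-5.91%

T = 117/365 years.
Period premium: (0.10610 − 0.10815)/0.10815 = -0.0189552.
Annualise by dividing by T: -0.0189552 / (117/365) = -0.059134 → -5.91%.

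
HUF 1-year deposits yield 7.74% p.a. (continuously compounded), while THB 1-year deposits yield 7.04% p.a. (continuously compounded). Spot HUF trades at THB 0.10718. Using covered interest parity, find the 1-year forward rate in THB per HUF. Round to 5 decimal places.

0.10643

T = 1 year.
Growth of 1 THB over T: e^(0.0704×1) = 1.0729373.
Growth of 1 HUF over T: e^(0.0774×1) = 1.0804742.
So F = 0.10718 × 1.0729373 / 1.0804742 = 0.1064324 (THB/HUF).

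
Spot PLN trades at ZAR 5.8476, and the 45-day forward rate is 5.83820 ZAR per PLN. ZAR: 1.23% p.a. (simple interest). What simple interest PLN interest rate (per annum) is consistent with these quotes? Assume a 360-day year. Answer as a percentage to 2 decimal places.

T = 45/360 years.
CIP gives F = S · g_ZAR/g_PLN, so g_ZAR/g_PLN = 5.8382/5.8476 = 0.9983925.
ZAR growth factor: 1 + 0.0123×45/360 = 1.0015375.
That pins the PLN growth at 1.0031501.
(1.0031501 − 1)/T = 0.025201, i.e. 2.52%.

2.52%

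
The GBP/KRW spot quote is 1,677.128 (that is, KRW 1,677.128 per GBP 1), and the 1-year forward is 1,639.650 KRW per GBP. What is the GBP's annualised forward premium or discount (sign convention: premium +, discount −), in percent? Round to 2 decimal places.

-2.23%

T = 1 year.
(F − S)/S = (1639.650 − 1677.128)/1677.128 = -0.0223465.
Per annum: -0.0223465 / 1 = -0.022346 = -2.23%.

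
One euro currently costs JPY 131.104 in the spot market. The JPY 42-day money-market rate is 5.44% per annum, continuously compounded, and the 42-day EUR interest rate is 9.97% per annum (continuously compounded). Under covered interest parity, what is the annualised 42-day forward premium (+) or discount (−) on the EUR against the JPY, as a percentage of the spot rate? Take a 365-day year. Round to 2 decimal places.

-4.52%

T = 42/365 years.
CIP forward (JPY per EUR) = 131.104 × 1.0062794/1.0115384 = 130.422389.
(F − S)/S ÷ T = (130.422389 − 131.104)/131.104/(42/365) = -0.045182 → -4.52%.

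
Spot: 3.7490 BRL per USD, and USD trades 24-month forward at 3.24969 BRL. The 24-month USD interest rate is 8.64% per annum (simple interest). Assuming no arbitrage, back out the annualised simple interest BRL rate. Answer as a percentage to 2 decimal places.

0.83%

T = 2 years.
F/S = 3.24969/3.749 = 0.8668152 = (growth of BRL) / (growth of USD).
The USD side grows by 1 + 0.0864×2 = 1.172800.
So the BRL growth factor = 1.0166009.
(1.0166009 − 1)/T = 0.008300, i.e. 0.83%.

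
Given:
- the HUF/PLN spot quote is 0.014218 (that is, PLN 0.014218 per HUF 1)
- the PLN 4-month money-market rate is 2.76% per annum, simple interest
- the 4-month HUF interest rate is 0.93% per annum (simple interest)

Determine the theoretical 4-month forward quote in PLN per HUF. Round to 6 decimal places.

0.014304

T = 4/12 years.
Growth of 1 PLN over T: 1 + 0.0276×4/12 = 1.009200.
Growth of 1 HUF over T: 1 + 0.0093×4/12 = 1.003100.
CIP: F = S · (grow PLN)/(grow HUF) = 0.014218 × 1.009200/1.003100 = 0.01430446 PLN per HUF.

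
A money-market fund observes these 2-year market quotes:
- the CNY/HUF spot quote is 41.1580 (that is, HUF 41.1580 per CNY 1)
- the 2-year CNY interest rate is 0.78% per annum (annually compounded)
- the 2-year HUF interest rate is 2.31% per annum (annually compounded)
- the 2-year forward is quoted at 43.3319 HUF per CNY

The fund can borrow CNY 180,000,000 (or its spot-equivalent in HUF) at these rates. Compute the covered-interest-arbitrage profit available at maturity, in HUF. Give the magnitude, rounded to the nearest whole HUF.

HUF 167,229,366

T = 2 years.
Invest the CNY and cover forward: 180,000,000 × 1.01566084 × 43.3319 = HUF 7,921,892,511.50.
Convert at spot and invest in HUF: 180,000,000 × 41.1580 × 1.04673361 = HUF 7,754,663,145.67.
The quoted forward overvalues CNY, so borrow HUF, buy CNY at spot, deposit the CNY at 0.78%, and sell the proceeds forward at 43.3319.
The gap between the two covered legs is HUF 167,229,366.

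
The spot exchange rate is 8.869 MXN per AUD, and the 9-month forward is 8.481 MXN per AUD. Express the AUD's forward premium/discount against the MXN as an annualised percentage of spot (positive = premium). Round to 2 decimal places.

T = 9/12 years.
(F − S)/S = (8.481 − 8.869)/8.869 = -0.0437479.
Per annum: -0.0437479 / (9/12) = -0.058331 = -5.83%.

-5.83%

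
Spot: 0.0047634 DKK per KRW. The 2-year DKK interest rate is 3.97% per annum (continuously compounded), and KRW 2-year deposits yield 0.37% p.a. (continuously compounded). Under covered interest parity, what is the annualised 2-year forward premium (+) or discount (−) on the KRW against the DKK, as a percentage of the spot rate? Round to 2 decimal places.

+3.73%

T = 2 years.
CIP forward (DKK per KRW) = 0.0047634 × 1.0826373/1.0074274 = 0.0051190136.
(F − S)/S ÷ T = (0.0051190136 − 0.0047634)/0.0047634/2 = 0.037328 → 3.73%.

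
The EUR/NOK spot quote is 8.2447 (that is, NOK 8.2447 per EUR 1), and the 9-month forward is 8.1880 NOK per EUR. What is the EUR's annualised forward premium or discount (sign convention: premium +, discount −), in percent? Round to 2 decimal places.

T = 9/12 years.
(F − S)/S = (8.1880 − 8.2447)/8.2447 = -0.0068771.
Per annum: -0.0068771 / (9/12) = -0.009169 = -0.92%.

-0.92%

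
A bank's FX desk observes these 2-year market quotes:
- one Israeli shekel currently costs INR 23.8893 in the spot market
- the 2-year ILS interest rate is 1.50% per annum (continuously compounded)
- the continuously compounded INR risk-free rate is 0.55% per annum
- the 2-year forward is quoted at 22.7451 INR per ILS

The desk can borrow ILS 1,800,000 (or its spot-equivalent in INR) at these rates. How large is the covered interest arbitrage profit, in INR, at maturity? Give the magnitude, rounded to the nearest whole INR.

INR 1,288,335

T = 2 years.
Keep in ILS, deliver into the forward: 1,800,000·1.030454534·22.7451 = INR 42,188,024.56.
Swap to INR now, deposit: 1,800,000·23.8893·1.0110607224 = INR 43,476,359.25.
The quoted forward undervalues ILS, so borrow ILS, convert to INR at spot, deposit the INR at 0.55%, and buy ILS forward at 22.7451 to cover the loan.
Arbitrage profit = |42,188,024.56 − 43,476,359.25| = INR 1,288,335.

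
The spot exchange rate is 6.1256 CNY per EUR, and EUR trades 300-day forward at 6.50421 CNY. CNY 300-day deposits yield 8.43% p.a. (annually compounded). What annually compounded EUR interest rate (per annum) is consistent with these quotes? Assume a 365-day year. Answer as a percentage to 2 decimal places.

0.80%

T = 300/365 years.
F/S = 6.50421/6.1256 = 1.0618078 = (growth of CNY) / (growth of EUR).
CNY growth factor: (1 + 0.0843)^(300/365) = 1.0687841.
That pins the EUR growth at 1.0065702.
r = 1.0065702^(365/300) − 1 = 0.007999 → 0.80%.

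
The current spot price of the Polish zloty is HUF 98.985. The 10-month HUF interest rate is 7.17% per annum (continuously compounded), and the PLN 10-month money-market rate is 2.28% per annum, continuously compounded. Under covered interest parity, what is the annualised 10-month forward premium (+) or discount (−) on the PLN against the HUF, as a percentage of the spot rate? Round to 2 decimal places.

T = 10/12 years.
CIP forward (HUF per PLN) = 98.985 × 1.0615711/1.0191816 = 103.101955.
(F − S)/S ÷ T = (103.101955 − 98.985)/98.985/(10/12) = 0.049910 → 4.99%.

+4.99%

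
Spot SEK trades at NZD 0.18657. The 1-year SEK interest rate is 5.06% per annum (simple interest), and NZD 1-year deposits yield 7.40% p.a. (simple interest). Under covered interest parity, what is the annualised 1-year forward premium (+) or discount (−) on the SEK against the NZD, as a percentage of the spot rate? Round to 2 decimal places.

T = 1 year.
CIP forward (NZD per SEK) = 0.18657 × 1.074000/1.050600 = 0.19072547.
Annualised premium = (F − S)/S × (1/T) = (0.19072547 − 0.18657)/0.18657 ÷ 1 = 2.23%.

+2.23%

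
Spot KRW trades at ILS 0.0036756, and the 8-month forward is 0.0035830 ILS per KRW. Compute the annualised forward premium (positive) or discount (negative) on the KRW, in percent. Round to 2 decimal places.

-3.78%

T = 8/12 years.
KRW trades forward at -2.51932% vs spot over the period.
Annualise by dividing by T: -0.0251932 / (8/12) = -0.037790 → -3.78%.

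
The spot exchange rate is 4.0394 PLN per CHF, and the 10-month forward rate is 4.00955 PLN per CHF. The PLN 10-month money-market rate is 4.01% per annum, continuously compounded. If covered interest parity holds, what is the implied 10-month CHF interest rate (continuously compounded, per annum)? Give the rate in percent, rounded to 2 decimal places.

4.90%

T = 10/12 years.
F/S = 4.00955/4.0394 = 0.9926103 = (growth of PLN) / (growth of CHF).
The PLN side grows by e^(0.0401×10/12) = 1.0339813.
Hence g_CHF = 1.041679.
r = ln(1.041679)/(10/12) = 0.049001 → 4.90%.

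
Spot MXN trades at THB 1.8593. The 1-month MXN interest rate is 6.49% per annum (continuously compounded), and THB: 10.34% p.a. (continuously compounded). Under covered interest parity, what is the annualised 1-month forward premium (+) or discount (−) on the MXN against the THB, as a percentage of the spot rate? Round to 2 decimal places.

T = 1/12 years.
No-arbitrage forward: 1.8593 × 1.0086539 / 1.005423 = 1.8652748 THB/MXN.
(F − S)/S ÷ T = (1.8652748 − 1.8593)/1.8593/(1/12) = 0.038562 → 3.86%.

+3.86%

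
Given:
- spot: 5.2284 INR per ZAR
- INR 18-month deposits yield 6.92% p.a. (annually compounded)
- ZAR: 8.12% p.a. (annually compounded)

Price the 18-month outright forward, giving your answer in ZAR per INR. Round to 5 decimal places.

0.19449

T = 18/12 years.
INR accumulates by (1 + 0.0692)^(18/12) = 1.1055755.
Growth of 1 ZAR over T: (1 + 0.0812)^(18/12) = 1.1242401.
Forward (INR per ZAR) = 5.2284 × 1.1055755 / 1.1242401 = 5.141598.
Quoted the other way: 1/5.141598 = 0.19449 ZAR per INR.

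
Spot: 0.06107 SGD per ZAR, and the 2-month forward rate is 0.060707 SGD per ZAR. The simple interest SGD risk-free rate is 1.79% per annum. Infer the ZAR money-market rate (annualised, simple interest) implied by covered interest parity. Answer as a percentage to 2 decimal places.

T = 2/12 years.
By CIP, F/S equals the SGD-to-ZAR growth ratio: 0.060707/0.06107 = 0.9940560.
SGD growth factor: 1 + 0.0179×2/12 = 1.0029833.
So the ZAR growth factor = 1.0089807.
r = (1.0089807 − 1)/(2/12) = 0.053884 → 5.39%.

5.39%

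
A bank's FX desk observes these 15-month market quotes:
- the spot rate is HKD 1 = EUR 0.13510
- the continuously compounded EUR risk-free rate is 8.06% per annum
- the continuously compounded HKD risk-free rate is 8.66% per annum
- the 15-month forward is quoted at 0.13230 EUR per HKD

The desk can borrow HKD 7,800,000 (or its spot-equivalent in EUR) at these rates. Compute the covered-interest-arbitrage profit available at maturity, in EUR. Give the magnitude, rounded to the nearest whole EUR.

T = 15/12 years.
Route A — deposit HKD, sell forward: 7,800,000 × 1.114326292 × 0.13230 = EUR 1,149,917.87.
Route B — convert at spot, deposit EUR: 7,800,000 × 0.13510 × 1.106000107 = EUR 1,165,480.79.
The quoted forward undervalues HKD, so borrow HKD, convert to EUR at spot, deposit the EUR at 8.06%, and buy HKD forward at 0.13230 to cover the loan.
Profit = 1,165,480.79 − 1,149,917.87 = EUR 15,563.

EUR 15,563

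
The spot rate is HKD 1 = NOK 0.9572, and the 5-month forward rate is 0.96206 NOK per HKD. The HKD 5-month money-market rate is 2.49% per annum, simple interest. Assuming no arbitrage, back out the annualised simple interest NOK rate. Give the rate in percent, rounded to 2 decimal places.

3.72%

T = 5/12 years.
By CIP, F/S equals the NOK-to-HKD growth ratio: 0.96206/0.9572 = 1.0050773.
The HKD side grows by 1 + 0.0249×5/12 = 1.010375.
So the NOK growth factor = 1.015505.
(1.015505 − 1)/T = 0.037212, i.e. 3.72%.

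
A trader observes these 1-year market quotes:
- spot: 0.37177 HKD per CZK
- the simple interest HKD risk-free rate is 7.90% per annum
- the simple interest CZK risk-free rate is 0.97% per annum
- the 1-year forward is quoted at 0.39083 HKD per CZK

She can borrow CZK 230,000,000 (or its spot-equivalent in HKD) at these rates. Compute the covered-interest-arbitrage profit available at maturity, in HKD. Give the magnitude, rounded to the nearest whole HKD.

HKD 1,499,319

T = 1 year.
Invest the CZK and cover forward: 230,000,000 × 1.009700 × 0.39083 = HKD 90,762,841.73.
Convert at spot and invest in HKD: 230,000,000 × 0.37177 × 1.079000 = HKD 92,262,160.90.
The quoted forward undervalues CZK, so borrow CZK, convert to HKD at spot, deposit the HKD at 7.90%, and buy CZK forward at 0.39083 to cover the loan.
Arbitrage profit = |90,762,841.73 − 92,262,160.90| = HKD 1,499,319.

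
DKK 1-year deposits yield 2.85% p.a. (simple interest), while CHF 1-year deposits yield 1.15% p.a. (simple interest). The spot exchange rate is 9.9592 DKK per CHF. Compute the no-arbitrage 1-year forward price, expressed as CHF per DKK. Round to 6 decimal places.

0.098750

T = 1 year.
DKK accumulates by 1 + 0.0285×1 = 1.028500.
Growth of 1 CHF over T: 1 + 0.0115×1 = 1.011500.
So F = 9.9592 × 1.028500 / 1.011500 = 10.12658 (DKK/CHF).
Quoted the other way: 1/10.12658 = 0.098750 CHF per DKK.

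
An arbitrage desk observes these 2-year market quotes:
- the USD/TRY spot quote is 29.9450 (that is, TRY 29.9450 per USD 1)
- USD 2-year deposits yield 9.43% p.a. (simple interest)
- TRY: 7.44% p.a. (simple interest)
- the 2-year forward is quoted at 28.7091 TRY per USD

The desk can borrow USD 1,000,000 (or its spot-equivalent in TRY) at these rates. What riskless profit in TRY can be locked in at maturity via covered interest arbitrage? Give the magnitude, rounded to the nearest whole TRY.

T = 2 years.
Invest the USD and cover forward: 1,000,000 × 1.188600 × 28.7091 = TRY 34,123,636.26.
Convert at spot and invest in TRY: 1,000,000 × 29.9450 × 1.148800 = TRY 34,400,816.00.
The quoted forward undervalues USD, so borrow USD, convert to TRY at spot, deposit the TRY at 7.44%, and buy USD forward at 28.7091 to cover the loan.
Profit = 34,400,816.00 − 34,123,636.26 = TRY 277,180.

TRY 277,180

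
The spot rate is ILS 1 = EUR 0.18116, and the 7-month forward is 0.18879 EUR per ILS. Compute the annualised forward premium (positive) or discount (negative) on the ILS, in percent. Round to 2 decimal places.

T = 7/12 years.
(F − S)/S = (0.18879 − 0.18116)/0.18116 = 0.0421175.
Per annum: 0.0421175 / (7/12) = 0.072201 = 7.22%.

+7.22%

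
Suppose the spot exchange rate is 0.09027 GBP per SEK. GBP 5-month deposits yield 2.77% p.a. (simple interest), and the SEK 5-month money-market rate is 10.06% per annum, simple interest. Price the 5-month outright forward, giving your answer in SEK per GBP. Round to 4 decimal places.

T = 5/12 years.
Growth of 1 GBP over T: 1 + 0.0277×5/12 = 1.01154167.
SEK growth factor: 1 + 0.1006×5/12 = 1.04191667.
Forward (GBP per SEK) = 0.09027 × 1.01154167 / 1.04191667 = 0.087638358.
Quoted the other way: 1/0.087638358 = 11.4105 SEK per GBP.

11.4105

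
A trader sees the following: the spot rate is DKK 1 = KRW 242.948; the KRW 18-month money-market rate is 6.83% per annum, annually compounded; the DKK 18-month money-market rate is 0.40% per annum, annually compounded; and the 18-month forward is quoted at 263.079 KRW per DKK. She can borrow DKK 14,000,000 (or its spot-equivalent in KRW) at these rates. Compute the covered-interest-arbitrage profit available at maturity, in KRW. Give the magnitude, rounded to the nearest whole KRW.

KRW 50,389,504

T = 18/12 years.
Route A — deposit DKK, sell forward: 14,000,000 × 1.006005996006 × 263.079 = KRW 3,705,226,719.93.
Route B — convert at spot, deposit KRW: 14,000,000 × 242.948 × 1.104179913776 = KRW 3,755,616,223.69.
The quoted forward undervalues DKK, so borrow DKK, convert to KRW at spot, deposit the KRW at 6.83%, and buy DKK forward at 263.079 to cover the loan.
Profit = 3,755,616,223.69 − 3,705,226,719.93 = KRW 50,389,504.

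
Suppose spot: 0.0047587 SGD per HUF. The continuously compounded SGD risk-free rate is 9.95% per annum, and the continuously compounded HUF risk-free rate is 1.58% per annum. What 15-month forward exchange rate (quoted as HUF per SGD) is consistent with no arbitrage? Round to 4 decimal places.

T = 15/12 years.
Growth of 1 SGD over T: e^(0.0995×15/12) = 1.132440457.
Growth of 1 HUF over T: e^(0.0158×15/12) = 1.019946322.
So F = 0.0047587 × 1.132440457 / 1.019946322 = 0.00528355688 (SGD/HUF).
Invert for HUF per SGD: 1 / 0.00528355688 = 189.2664.

189.2664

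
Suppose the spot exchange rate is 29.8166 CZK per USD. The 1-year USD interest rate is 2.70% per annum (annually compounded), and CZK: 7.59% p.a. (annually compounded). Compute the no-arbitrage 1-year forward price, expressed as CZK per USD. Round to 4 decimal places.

T = 1 year.
CZK growth factor: (1 + 0.0759)^1 = 1.075900.
USD accumulates by (1 + 0.0270)^1 = 1.027000.
So F = 29.8166 × 1.075900 / 1.027000 = 31.236300 (CZK/USD).

31.2363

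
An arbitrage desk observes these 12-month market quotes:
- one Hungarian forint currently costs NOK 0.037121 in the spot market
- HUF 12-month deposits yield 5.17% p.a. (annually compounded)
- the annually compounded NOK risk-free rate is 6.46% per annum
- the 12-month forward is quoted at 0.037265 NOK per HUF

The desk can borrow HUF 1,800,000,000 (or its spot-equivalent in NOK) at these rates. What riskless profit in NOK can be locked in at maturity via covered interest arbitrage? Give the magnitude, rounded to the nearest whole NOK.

T = 1 year.
Keep in HUF, deliver into the forward: 1,800,000,000·1.051700·0.037265 = NOK 70,544,880.90.
Swap to NOK now, deposit: 1,800,000,000·0.037121·1.064600 = NOK 71,134,229.88.
The quoted forward undervalues HUF, so borrow HUF, convert to NOK at spot, deposit the NOK at 6.46%, and buy HUF forward at 0.037265 to cover the loan.
Profit = 71,134,229.88 − 70,544,880.90 = NOK 589,349.

NOK 589,349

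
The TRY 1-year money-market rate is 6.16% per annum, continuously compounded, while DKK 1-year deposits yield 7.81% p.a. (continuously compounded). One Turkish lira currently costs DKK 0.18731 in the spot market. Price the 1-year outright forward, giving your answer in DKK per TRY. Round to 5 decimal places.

0.19043

T = 1 year.
DKK growth factor: e^(0.0781×1) = 1.0812308.
TRY accumulates by e^(0.0616×1) = 1.0635368.
Forward (DKK per TRY) = 0.18731 × 1.0812308 / 1.0635368 = 0.1904263.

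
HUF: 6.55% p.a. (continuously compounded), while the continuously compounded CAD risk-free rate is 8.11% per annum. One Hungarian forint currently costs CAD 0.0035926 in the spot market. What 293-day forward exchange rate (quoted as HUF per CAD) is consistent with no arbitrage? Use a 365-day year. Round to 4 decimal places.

274.8860

T = 293/365 years.
CAD growth factor: e^(0.0811×293/365) = 1.067268085.
Growth of 1 HUF over T: e^(0.0655×293/365) = 1.0539863.
Forward (CAD per HUF) = 0.0035926 × 1.067268085 / 1.0539863 = 0.00363787207.
Quoted the other way: 1/0.00363787207 = 274.8860 HUF per CAD.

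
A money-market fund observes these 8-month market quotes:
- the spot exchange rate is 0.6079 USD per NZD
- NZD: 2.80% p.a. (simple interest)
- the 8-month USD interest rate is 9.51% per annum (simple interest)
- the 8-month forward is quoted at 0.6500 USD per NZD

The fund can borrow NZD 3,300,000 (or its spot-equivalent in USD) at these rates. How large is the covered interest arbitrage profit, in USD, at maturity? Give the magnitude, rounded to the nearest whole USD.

USD 51,785

T = 8/12 years.
Invest the NZD and cover forward: 3,300,000 × 1.018666667 × 0.6500 = USD 2,185,040.00.
Convert at spot and invest in USD: 3,300,000 × 0.6079 × 1.063400 = USD 2,133,254.84.
The quoted forward overvalues NZD, so borrow USD, buy NZD at spot, deposit the NZD at 2.80%, and sell the proceeds forward at 0.6500.
Profit = 2,185,040.00 − 2,133,254.84 = USD 51,785.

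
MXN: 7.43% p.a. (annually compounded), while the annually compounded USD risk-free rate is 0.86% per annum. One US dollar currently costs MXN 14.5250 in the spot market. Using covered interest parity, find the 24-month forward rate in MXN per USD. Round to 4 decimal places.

T = 2 years.
MXN accumulates by (1 + 0.0743)^2 = 1.15412049.
USD accumulates by (1 + 0.0086)^2 = 1.01727396.
So F = 14.525 × 1.15412049 / 1.01727396 = 16.478944 (MXN/USD).

16.4789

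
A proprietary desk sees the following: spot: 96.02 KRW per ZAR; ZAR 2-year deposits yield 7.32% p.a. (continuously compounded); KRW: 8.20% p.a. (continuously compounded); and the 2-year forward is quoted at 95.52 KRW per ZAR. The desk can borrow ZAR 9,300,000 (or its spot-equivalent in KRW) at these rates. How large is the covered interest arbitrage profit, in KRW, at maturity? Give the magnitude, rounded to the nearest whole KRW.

KRW 23,738,582

T = 2 years.
Route A — deposit ZAR, sell forward: 9,300,000 × 1.15765915911 × 95.52 = KRW 1,028,390,306.77.
Route B — convert at spot, deposit KRW: 9,300,000 × 96.02 × 1.17821431509 = KRW 1,052,128,888.37.
The quoted forward undervalues ZAR, so borrow ZAR, convert to KRW at spot, deposit the KRW at 8.20%, and buy ZAR forward at 95.52 to cover the loan.
Profit = 1,052,128,888.37 − 1,028,390,306.77 = KRW 23,738,582.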